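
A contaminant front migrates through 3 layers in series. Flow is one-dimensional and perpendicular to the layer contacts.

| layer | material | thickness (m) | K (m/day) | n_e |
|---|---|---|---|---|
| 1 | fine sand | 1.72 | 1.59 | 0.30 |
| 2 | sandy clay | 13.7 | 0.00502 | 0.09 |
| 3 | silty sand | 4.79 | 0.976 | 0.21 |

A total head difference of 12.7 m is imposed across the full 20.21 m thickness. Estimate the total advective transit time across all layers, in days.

With flow normal to the layers, continuity requires the same specific discharge q through every layer.
Σ(b_i/K_i) = 1.72/1.59 + 13.7/0.00502 + 4.79/0.976 = 2735 d.
q = Δh / Σ(b_i/K_i) = 12.7 / 2735 = 0.004643 m/day.
In each layer the seepage velocity is v_i = q/n_i, so the layer transit time is t_i = b_i·n_i / q:
  layer 1 (fine sand): t_1 = 1.72 × 0.30 / 0.004643 = 111.1 d
  layer 2 (sandy clay): t_2 = 13.7 × 0.09 / 0.004643 = 265.5 d
  layer 3 (silty sand): t_3 = 4.79 × 0.21 / 0.004643 = 216.6 d
Total t = Σ t_i = 593.3 days.

593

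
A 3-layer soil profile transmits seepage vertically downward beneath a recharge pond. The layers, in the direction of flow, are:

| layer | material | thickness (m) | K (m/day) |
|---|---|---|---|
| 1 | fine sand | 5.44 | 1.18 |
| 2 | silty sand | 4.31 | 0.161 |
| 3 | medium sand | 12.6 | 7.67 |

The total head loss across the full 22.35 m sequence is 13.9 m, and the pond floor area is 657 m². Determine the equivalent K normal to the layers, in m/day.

Flow is perpendicular to layering, so the layers act in series and the equivalent K is the thickness-weighted harmonic mean.
Total thickness L = 5.44 + 4.31 + 12.6 = 22.35 m.
Σ(b_i/K_i) = 5.44/1.18 + 4.31/0.161 + 12.6/7.67 = 33.02 d.
K_eq = L / Σ(b_i/K_i) = 22.35 / 33.02 = 0.6768 m/day.

0.677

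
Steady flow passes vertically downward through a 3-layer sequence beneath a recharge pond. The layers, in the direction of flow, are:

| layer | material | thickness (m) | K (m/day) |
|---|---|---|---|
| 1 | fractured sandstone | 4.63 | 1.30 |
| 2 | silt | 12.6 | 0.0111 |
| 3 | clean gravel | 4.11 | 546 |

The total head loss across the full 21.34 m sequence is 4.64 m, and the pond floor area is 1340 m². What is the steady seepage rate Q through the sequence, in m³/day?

5.46

Flow is perpendicular to layering, so the layers act in series and the equivalent K is the thickness-weighted harmonic mean.
Total thickness L = 4.63 + 12.6 + 4.11 = 21.34 m.
Σ(b_i/K_i) = 4.63/1.30 + 12.6/0.0111 + 4.11/546 = 1139 d.
K_eq = L / Σ(b_i/K_i) = 21.34 / 1139 = 0.01874 m/day.
Q = K_eq · A · (Δh/L) = 0.01874 × 1340 × (4.64/21.34) = 5.460 m³/day.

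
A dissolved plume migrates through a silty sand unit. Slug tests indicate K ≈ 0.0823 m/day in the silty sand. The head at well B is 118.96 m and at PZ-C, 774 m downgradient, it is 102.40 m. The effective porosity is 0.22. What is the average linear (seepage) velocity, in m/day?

Hydraulic gradient i = (118.96 − 102.40) / 774 = 16.56 / 774 = 0.02140.
Darcy flux q = K · i = 0.08230 × 0.02140 = 0.001761 m/day.
Seepage velocity v = q / n_e = 0.001761 / 0.22 = 0.008004 m/day.

0.00800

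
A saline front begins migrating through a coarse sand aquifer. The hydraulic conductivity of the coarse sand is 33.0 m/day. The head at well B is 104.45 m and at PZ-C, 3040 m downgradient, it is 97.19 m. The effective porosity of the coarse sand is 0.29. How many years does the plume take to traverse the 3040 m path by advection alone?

Hydraulic gradient i = (104.45 − 97.19) / 3040 = 7.26 / 3040 = 0.002388.
Darcy flux q = K · i = 33.00 × 0.002388 = 0.07881 m/day.
Seepage velocity v = q / n_e = 0.07881 / 0.29 = 0.2718 m/day.
Travel time t = L / v = 3040 / 0.2718 = 11187 days = 30.63 years.

30.6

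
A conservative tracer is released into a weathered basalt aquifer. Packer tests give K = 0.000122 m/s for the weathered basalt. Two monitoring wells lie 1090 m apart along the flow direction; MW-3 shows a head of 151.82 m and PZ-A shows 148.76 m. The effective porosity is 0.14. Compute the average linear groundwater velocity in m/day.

Convert K: 0.000122 m/s × 86400 = 10.54 m/day.
Hydraulic gradient i = (151.82 − 148.76) / 1090 = 3.06 / 1090 = 0.002807.
Darcy flux q = K · i = 10.54 × 0.002807 = 0.02959 m/day.
Seepage velocity v = q / n_e = 0.02959 / 0.14 = 0.2114 m/day.

0.211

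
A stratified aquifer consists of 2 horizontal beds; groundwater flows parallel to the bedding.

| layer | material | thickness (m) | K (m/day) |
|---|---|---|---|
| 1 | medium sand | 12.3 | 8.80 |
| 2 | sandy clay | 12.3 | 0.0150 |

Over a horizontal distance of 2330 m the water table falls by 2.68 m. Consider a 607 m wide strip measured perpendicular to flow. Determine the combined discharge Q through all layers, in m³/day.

75.7

Flow is parallel to layering, so each bed carries its own Darcy discharge and the transmissivities add.
Σ(K_i·b_i) = 8.80×12.3 + 0.0150×12.3 = 108.4 m²/day.
Hydraulic gradient i = Δh / L = 2.68 / 2330 = 0.001150.
Q = Σ(K_i·b_i) · W · i = 108.4 × 607 × 0.001150 = 75.70 m³/day.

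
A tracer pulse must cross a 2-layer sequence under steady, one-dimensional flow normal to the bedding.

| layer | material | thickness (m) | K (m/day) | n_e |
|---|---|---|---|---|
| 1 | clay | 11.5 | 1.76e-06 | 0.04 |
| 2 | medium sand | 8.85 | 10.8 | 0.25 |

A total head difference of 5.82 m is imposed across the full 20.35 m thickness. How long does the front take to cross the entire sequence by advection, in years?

With flow normal to the layers, continuity requires the same specific discharge q through every layer.
Σ(b_i/K_i) = 11.5/1.76e-06 + 8.85/10.8 = 6.534e+06 d.
q = Δh / Σ(b_i/K_i) = 5.82 / 6.534e+06 = 8.907e-07 m/day.
In each layer the seepage velocity is v_i = q/n_i, so the layer transit time is t_i = b_i·n_i / q:
  layer 1 (clay): t_1 = 11.5 × 0.04 / 8.907e-07 = 5.164e+05 d
  layer 2 (medium sand): t_2 = 8.85 × 0.25 / 8.907e-07 = 2.484e+06 d
Total t = Σ t_i = 3.000e+06 days = 8215 years.

8210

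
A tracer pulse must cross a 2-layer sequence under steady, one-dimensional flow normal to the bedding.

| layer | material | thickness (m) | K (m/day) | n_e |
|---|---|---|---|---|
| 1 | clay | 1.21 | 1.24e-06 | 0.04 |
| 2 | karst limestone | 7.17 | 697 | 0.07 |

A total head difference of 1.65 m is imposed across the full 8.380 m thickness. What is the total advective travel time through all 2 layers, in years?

891

With flow normal to the layers, continuity requires the same specific discharge q through every layer.
Σ(b_i/K_i) = 1.21/1.24e-06 + 7.17/697 = 9.758e+05 d.
q = Δh / Σ(b_i/K_i) = 1.65 / 9.758e+05 = 1.691e-06 m/day.
In each layer the seepage velocity is v_i = q/n_i, so the layer transit time is t_i = b_i·n_i / q:
  layer 1 (clay): t_1 = 1.21 × 0.04 / 1.691e-06 = 28624 d
  layer 2 (karst limestone): t_2 = 7.17 × 0.07 / 1.691e-06 = 2.968e+05 d
Total t = Σ t_i = 3.254e+05 days = 891.0 years.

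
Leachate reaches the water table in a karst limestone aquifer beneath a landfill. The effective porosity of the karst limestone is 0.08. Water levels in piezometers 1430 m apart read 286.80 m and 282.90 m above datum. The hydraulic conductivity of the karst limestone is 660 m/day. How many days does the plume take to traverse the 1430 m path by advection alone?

Hydraulic gradient i = (286.80 − 282.90) / 1430 = 3.9 / 1430 = 0.002727.
Darcy flux q = K · i = 660.0 × 0.002727 = 1.800 m/day.
Seepage velocity v = q / n_e = 1.800 / 0.08 = 22.50 m/day.
Travel time t = L / v = 1430 / 22.50 = 63.56 days.

63.6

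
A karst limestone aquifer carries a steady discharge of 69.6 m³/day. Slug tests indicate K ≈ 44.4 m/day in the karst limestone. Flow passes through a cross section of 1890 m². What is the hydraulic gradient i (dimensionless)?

From Q = K·A·i, i = Q / (K·A) = 69.6 / (44.40 × 1890) = 0.0008294.

0.000829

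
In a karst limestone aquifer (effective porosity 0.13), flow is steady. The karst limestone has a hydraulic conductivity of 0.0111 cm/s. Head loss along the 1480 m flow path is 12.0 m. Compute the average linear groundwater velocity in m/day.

0.598

Convert K: 0.0111 cm/s × 864 = 9.590 m/day.
Hydraulic gradient i = Δh / L = 12.0 / 1480 = 0.008108.
Darcy flux q = K · i = 9.590 × 0.008108 = 0.07776 m/day.
Seepage velocity v = q / n_e = 0.07776 / 0.13 = 0.5982 m/day.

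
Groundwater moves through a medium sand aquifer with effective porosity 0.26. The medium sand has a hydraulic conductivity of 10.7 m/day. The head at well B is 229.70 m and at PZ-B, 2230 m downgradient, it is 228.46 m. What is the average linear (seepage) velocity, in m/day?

0.0229

Hydraulic gradient i = (229.70 − 228.46) / 2230 = 1.24 / 2230 = 0.0005561.
Darcy flux q = K · i = 10.70 × 0.0005561 = 0.005950 m/day.
Seepage velocity v = q / n_e = 0.005950 / 0.26 = 0.02288 m/day.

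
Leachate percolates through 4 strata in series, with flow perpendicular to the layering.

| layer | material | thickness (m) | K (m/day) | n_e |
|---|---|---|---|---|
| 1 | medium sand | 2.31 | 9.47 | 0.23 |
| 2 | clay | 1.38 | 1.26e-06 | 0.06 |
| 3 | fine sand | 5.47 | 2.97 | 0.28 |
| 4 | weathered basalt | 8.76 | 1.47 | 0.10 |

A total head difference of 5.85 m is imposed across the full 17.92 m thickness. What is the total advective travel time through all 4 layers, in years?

With flow normal to the layers, continuity requires the same specific discharge q through every layer.
Σ(b_i/K_i) = 2.31/9.47 + 1.38/1.26e-06 + 5.47/2.97 + 8.76/1.47 = 1.095e+06 d.
q = Δh / Σ(b_i/K_i) = 5.85 / 1.095e+06 = 5.341e-06 m/day.
In each layer the seepage velocity is v_i = q/n_i, so the layer transit time is t_i = b_i·n_i / q:
  layer 1 (medium sand): t_1 = 2.31 × 0.23 / 5.341e-06 = 99471 d
  layer 2 (clay): t_2 = 1.38 × 0.06 / 5.341e-06 = 15502 d
  layer 3 (fine sand): t_3 = 5.47 × 0.28 / 5.341e-06 = 2.867e+05 d
  layer 4 (weathered basalt): t_4 = 8.76 × 0.10 / 5.341e-06 = 1.640e+05 d
Total t = Σ t_i = 5.657e+05 days = 1549 years.

1550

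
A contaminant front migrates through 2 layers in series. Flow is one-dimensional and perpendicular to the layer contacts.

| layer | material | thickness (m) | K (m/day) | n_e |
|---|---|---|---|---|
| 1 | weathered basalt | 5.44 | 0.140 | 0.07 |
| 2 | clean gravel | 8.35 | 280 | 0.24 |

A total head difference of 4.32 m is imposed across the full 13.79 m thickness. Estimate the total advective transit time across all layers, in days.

With flow normal to the layers, continuity requires the same specific discharge q through every layer.
Σ(b_i/K_i) = 5.44/0.140 + 8.35/280 = 38.89 d.
q = Δh / Σ(b_i/K_i) = 4.32 / 38.89 = 0.1111 m/day.
In each layer the seepage velocity is v_i = q/n_i, so the layer transit time is t_i = b_i·n_i / q:
  layer 1 (weathered basalt): t_1 = 5.44 × 0.07 / 0.1111 = 3.428 d
  layer 2 (clean gravel): t_2 = 8.35 × 0.24 / 0.1111 = 18.04 d
Total t = Σ t_i = 21.47 days.

21.5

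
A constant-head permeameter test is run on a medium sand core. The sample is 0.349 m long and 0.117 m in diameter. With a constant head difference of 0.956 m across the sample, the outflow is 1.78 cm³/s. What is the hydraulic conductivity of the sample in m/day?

5.22

Cross-sectional area A = π·(d/2)² = π × (0.117/2)² = 0.01075 m².
Convert discharge: 1.78 cm³/s = 1.780e-06 m³/s.
Darcy's law rearranged: K = Q·L / (A·Δh) = 1.780e-06 × 0.349 / (0.01075 × 0.956) = 6.044e-05 m/s = 5.222 m/day.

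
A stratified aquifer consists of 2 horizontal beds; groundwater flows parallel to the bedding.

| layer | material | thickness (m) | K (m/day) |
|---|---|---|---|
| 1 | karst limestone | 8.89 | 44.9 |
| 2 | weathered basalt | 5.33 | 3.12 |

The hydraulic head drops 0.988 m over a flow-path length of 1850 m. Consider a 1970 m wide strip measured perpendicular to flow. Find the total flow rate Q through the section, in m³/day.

Flow is parallel to layering, so each bed carries its own Darcy discharge and the transmissivities add.
Σ(K_i·b_i) = 44.9×8.89 + 3.12×5.33 = 415.8 m²/day.
Hydraulic gradient i = Δh / L = 0.988 / 1850 = 0.0005341.
Q = Σ(K_i·b_i) · W · i = 415.8 × 1970 × 0.0005341 = 437.4 m³/day.

437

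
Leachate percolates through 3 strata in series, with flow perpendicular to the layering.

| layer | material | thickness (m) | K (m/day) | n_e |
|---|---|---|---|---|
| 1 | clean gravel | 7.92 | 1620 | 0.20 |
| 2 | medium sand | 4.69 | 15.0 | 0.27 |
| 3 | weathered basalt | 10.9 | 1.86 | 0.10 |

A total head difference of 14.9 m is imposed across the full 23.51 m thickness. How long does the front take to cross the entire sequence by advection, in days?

1.63

With flow normal to the layers, continuity requires the same specific discharge q through every layer.
Σ(b_i/K_i) = 7.92/1620 + 4.69/15.0 + 10.9/1.86 = 6.178 d.
q = Δh / Σ(b_i/K_i) = 14.9 / 6.178 = 2.412 m/day.
In each layer the seepage velocity is v_i = q/n_i, so the layer transit time is t_i = b_i·n_i / q:
  layer 1 (clean gravel): t_1 = 7.92 × 0.20 / 2.412 = 0.6568 d
  layer 2 (medium sand): t_2 = 4.69 × 0.27 / 2.412 = 0.5250 d
  layer 3 (weathered basalt): t_3 = 10.9 × 0.10 / 2.412 = 0.4519 d
Total t = Σ t_i = 1.634 days.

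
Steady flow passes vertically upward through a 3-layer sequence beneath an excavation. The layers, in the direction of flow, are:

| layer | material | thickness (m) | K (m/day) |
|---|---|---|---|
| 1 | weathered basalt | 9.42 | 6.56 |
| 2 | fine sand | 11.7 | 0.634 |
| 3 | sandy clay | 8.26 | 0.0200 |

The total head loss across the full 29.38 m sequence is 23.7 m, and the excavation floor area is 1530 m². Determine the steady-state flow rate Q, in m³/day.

83.8

Flow is perpendicular to layering, so the layers act in series and the equivalent K is the thickness-weighted harmonic mean.
Total thickness L = 9.42 + 11.7 + 8.26 = 29.38 m.
Σ(b_i/K_i) = 9.42/6.56 + 11.7/0.634 + 8.26/0.0200 = 432.9 d.
K_eq = L / Σ(b_i/K_i) = 29.38 / 432.9 = 0.06787 m/day.
Q = K_eq · A · (Δh/L) = 0.06787 × 1530 × (23.7/29.38) = 83.76 m³/day.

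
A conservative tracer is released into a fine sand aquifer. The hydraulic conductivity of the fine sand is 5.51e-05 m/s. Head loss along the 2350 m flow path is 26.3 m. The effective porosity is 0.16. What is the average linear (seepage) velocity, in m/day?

Convert K: 5.51e-05 m/s × 86400 = 4.761 m/day.
Hydraulic gradient i = Δh / L = 26.3 / 2350 = 0.01119.
Darcy flux q = K · i = 4.761 × 0.01119 = 0.05328 m/day.
Seepage velocity v = q / n_e = 0.05328 / 0.16 = 0.3330 m/day.

0.333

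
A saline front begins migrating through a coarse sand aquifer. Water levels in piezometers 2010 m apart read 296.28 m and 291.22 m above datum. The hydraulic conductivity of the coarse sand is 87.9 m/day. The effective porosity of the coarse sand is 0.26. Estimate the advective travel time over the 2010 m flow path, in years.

6.47

Hydraulic gradient i = (296.28 − 291.22) / 2010 = 5.06 / 2010 = 0.002517.
Darcy flux q = K · i = 87.90 × 0.002517 = 0.2213 m/day.
Seepage velocity v = q / n_e = 0.2213 / 0.26 = 0.8511 m/day.
Travel time t = L / v = 2010 / 0.8511 = 2362 days = 6.466 years.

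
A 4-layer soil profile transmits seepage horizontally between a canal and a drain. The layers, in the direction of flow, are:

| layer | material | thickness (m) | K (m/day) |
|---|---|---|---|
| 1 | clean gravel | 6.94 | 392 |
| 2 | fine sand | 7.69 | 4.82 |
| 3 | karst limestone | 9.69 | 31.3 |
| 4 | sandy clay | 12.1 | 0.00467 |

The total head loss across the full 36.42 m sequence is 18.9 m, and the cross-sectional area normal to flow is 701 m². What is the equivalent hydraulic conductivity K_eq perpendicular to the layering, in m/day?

Flow is perpendicular to layering, so the layers act in series and the equivalent K is the thickness-weighted harmonic mean.
Total thickness L = 6.94 + 7.69 + 9.69 + 12.1 = 36.42 m.
Σ(b_i/K_i) = 6.94/392 + 7.69/4.82 + 9.69/31.3 + 12.1/0.00467 = 2593 d.
K_eq = L / Σ(b_i/K_i) = 36.42 / 2593 = 0.01405 m/day.

0.0140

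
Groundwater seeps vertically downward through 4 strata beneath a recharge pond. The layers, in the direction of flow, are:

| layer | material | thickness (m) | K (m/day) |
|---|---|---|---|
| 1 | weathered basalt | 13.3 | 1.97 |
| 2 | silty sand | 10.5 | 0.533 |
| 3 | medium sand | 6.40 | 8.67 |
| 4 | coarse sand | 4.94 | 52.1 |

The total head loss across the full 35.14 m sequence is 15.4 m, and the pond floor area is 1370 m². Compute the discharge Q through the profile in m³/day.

Flow is perpendicular to layering, so the layers act in series and the equivalent K is the thickness-weighted harmonic mean.
Total thickness L = 13.3 + 10.5 + 6.40 + 4.94 = 35.14 m.
Σ(b_i/K_i) = 13.3/1.97 + 10.5/0.533 + 6.40/8.67 + 4.94/52.1 = 27.28 d.
K_eq = L / Σ(b_i/K_i) = 35.14 / 27.28 = 1.288 m/day.
Q = K_eq · A · (Δh/L) = 1.288 × 1370 × (15.4/35.14) = 773.3 m³/day.

773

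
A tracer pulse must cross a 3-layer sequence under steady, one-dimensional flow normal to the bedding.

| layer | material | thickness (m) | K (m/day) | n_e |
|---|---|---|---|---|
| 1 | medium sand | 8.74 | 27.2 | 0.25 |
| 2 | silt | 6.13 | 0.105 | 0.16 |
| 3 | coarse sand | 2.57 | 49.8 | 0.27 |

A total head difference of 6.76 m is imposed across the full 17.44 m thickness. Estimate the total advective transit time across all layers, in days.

33.5

With flow normal to the layers, continuity requires the same specific discharge q through every layer.
Σ(b_i/K_i) = 8.74/27.2 + 6.13/0.105 + 2.57/49.8 = 58.75 d.
q = Δh / Σ(b_i/K_i) = 6.76 / 58.75 = 0.1151 m/day.
In each layer the seepage velocity is v_i = q/n_i, so the layer transit time is t_i = b_i·n_i / q:
  layer 1 (medium sand): t_1 = 8.74 × 0.25 / 0.1151 = 18.99 d
  layer 2 (silt): t_2 = 6.13 × 0.16 / 0.1151 = 8.525 d
  layer 3 (coarse sand): t_3 = 2.57 × 0.27 / 0.1151 = 6.031 d
Total t = Σ t_i = 33.55 days.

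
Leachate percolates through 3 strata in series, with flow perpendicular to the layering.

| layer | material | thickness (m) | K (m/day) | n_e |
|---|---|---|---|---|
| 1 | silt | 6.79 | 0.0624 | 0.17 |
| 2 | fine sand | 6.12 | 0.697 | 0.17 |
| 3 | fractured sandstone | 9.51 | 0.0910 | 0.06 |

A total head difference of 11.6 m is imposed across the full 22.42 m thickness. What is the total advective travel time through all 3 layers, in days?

52.9

With flow normal to the layers, continuity requires the same specific discharge q through every layer.
Σ(b_i/K_i) = 6.79/0.0624 + 6.12/0.697 + 9.51/0.0910 = 222.1 d.
q = Δh / Σ(b_i/K_i) = 11.6 / 222.1 = 0.05223 m/day.
In each layer the seepage velocity is v_i = q/n_i, so the layer transit time is t_i = b_i·n_i / q:
  layer 1 (silt): t_1 = 6.79 × 0.17 / 0.05223 = 22.10 d
  layer 2 (fine sand): t_2 = 6.12 × 0.17 / 0.05223 = 19.92 d
  layer 3 (fractured sandstone): t_3 = 9.51 × 0.06 / 0.05223 = 10.93 d
Total t = Σ t_i = 52.95 days.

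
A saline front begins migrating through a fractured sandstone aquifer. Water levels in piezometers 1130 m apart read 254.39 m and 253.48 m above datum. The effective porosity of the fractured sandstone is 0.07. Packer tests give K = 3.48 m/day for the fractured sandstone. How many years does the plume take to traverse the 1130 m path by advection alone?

77.3

Hydraulic gradient i = (254.39 − 253.48) / 1130 = 0.91 / 1130 = 0.0008053.
Darcy flux q = K · i = 3.480 × 0.0008053 = 0.002802 m/day.
Seepage velocity v = q / n_e = 0.002802 / 0.07 = 0.04004 m/day.
Travel time t = L / v = 1130 / 0.04004 = 28225 days = 77.28 years.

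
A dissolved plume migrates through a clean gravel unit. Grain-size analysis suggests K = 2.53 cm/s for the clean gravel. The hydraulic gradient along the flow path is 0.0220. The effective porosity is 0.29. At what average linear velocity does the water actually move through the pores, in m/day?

Convert K: 2.53 cm/s × 864 = 2186 m/day.
Hydraulic gradient i = 0.0220.
Darcy flux q = K · i = 2186 × 0.02200 = 48.09 m/day.
Seepage velocity v = q / n_e = 48.09 / 0.29 = 165.8 m/day.

166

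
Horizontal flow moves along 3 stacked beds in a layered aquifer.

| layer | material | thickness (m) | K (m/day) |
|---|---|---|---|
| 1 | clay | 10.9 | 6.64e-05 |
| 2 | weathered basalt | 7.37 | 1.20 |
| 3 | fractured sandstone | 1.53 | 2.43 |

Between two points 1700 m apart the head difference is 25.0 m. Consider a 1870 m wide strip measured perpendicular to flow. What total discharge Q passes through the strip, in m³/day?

345

Flow is parallel to layering, so each bed carries its own Darcy discharge and the transmissivities add.
Σ(K_i·b_i) = 6.64e-05×10.9 + 1.20×7.37 + 2.43×1.53 = 12.56 m²/day.
Hydraulic gradient i = Δh / L = 25.0 / 1700 = 0.01471.
Q = Σ(K_i·b_i) · W · i = 12.56 × 1870 × 0.01471 = 345.5 m³/day.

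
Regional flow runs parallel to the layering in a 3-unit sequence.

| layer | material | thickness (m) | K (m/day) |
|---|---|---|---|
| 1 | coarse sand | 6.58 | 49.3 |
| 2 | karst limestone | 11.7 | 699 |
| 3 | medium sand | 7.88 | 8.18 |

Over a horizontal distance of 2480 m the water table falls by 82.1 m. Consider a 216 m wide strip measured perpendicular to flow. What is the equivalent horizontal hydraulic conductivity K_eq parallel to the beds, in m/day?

327

Flow is parallel to layering, so each bed carries its own Darcy discharge and the transmissivities add.
Σ(K_i·b_i) = 49.3×6.58 + 699×11.7 + 8.18×7.88 = 8567 m²/day.
Total thickness b = 26.16 m, so K_eq = Σ(K_i·b_i)/b = 327.5 m/day.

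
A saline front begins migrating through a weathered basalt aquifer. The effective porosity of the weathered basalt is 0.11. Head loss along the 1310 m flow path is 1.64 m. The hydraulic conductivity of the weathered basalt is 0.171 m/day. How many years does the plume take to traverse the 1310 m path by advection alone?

1840

Hydraulic gradient i = Δh / L = 1.64 / 1310 = 0.001252.
Darcy flux q = K · i = 0.1710 × 0.001252 = 0.0002141 m/day.
Seepage velocity v = q / n_e = 0.0002141 / 0.11 = 0.001946 m/day.
Travel time t = L / v = 1310 / 0.001946 = 6.731e+05 days = 1843 years.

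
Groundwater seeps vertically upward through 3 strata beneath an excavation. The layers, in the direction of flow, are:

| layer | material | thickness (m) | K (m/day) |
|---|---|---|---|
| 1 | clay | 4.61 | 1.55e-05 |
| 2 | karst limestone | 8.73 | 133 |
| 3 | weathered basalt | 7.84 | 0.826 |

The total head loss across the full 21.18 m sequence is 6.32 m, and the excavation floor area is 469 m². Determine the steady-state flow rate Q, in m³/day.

Flow is perpendicular to layering, so the layers act in series and the equivalent K is the thickness-weighted harmonic mean.
Total thickness L = 4.61 + 8.73 + 7.84 = 21.18 m.
Σ(b_i/K_i) = 4.61/1.55e-05 + 8.73/133 + 7.84/0.826 = 2.974e+05 d.
K_eq = L / Σ(b_i/K_i) = 21.18 / 2.974e+05 = 7.121e-05 m/day.
Q = K_eq · A · (Δh/L) = 7.121e-05 × 469 × (6.32/21.18) = 0.009966 m³/day.

0.00997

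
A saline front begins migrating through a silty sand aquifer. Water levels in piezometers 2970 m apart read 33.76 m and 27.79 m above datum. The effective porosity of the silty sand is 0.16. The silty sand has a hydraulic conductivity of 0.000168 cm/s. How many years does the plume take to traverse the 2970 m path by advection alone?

Convert K: 0.000168 cm/s × 864 = 0.1452 m/day.
Hydraulic gradient i = (33.76 − 27.79) / 2970 = 5.97 / 2970 = 0.002010.
Darcy flux q = K · i = 0.1452 × 0.002010 = 0.0002918 m/day.
Seepage velocity v = q / n_e = 0.0002918 / 0.16 = 0.001824 m/day.
Travel time t = L / v = 2970 / 0.001824 = 1.629e+06 days = 4459 years.

4460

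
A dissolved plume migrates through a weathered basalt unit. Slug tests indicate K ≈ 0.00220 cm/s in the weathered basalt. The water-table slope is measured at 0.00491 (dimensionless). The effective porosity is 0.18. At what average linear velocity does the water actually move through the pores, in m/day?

Convert K: 0.00220 cm/s × 864 = 1.901 m/day.
Hydraulic gradient i = 0.00491.
Darcy flux q = K · i = 1.901 × 0.004910 = 0.009333 m/day.
Seepage velocity v = q / n_e = 0.009333 / 0.18 = 0.05185 m/day.

0.0518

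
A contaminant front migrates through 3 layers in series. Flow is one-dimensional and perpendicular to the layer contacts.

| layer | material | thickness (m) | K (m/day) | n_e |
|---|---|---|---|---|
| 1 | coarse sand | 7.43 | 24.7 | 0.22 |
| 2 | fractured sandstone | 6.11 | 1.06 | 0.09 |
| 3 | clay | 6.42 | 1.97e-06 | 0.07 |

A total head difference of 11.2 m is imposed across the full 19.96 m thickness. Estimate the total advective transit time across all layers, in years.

With flow normal to the layers, continuity requires the same specific discharge q through every layer.
Σ(b_i/K_i) = 7.43/24.7 + 6.11/1.06 + 6.42/1.97e-06 = 3.259e+06 d.
q = Δh / Σ(b_i/K_i) = 11.2 / 3.259e+06 = 3.437e-06 m/day.
In each layer the seepage velocity is v_i = q/n_i, so the layer transit time is t_i = b_i·n_i / q:
  layer 1 (coarse sand): t_1 = 7.43 × 0.22 / 3.437e-06 = 4.756e+05 d
  layer 2 (fractured sandstone): t_2 = 6.11 × 0.09 / 3.437e-06 = 1.600e+05 d
  layer 3 (clay): t_3 = 6.42 × 0.07 / 3.437e-06 = 1.308e+05 d
Total t = Σ t_i = 7.664e+05 days = 2098 years.

2100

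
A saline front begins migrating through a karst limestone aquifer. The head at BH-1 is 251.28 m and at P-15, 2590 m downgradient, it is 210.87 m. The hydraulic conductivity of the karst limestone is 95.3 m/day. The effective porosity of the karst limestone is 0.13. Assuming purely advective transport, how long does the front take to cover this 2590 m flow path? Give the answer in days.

Hydraulic gradient i = (251.28 − 210.87) / 2590 = 40.41 / 2590 = 0.01560.
Darcy flux q = K · i = 95.30 × 0.01560 = 1.487 m/day.
Seepage velocity v = q / n_e = 1.487 / 0.13 = 11.44 m/day.
Travel time t = L / v = 2590 / 11.44 = 226.4 days.

226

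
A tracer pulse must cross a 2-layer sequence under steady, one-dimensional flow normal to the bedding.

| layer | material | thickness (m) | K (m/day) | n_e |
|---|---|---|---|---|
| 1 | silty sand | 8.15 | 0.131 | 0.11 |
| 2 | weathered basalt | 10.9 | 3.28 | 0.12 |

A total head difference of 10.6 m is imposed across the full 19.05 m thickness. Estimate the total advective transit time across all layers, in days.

13.6

With flow normal to the layers, continuity requires the same specific discharge q through every layer.
Σ(b_i/K_i) = 8.15/0.131 + 10.9/3.28 = 65.54 d.
q = Δh / Σ(b_i/K_i) = 10.6 / 65.54 = 0.1617 m/day.
In each layer the seepage velocity is v_i = q/n_i, so the layer transit time is t_i = b_i·n_i / q:
  layer 1 (silty sand): t_1 = 8.15 × 0.11 / 0.1617 = 5.543 d
  layer 2 (weathered basalt): t_2 = 10.9 × 0.12 / 0.1617 = 8.087 d
Total t = Σ t_i = 13.63 days.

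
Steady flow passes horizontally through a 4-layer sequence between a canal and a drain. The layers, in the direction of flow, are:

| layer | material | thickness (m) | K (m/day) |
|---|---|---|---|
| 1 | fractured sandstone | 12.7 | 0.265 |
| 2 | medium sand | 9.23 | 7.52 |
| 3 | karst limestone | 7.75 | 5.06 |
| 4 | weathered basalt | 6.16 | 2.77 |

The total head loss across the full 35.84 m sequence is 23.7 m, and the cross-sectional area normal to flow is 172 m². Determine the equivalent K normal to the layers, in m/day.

Flow is perpendicular to layering, so the layers act in series and the equivalent K is the thickness-weighted harmonic mean.
Total thickness L = 12.7 + 9.23 + 7.75 + 6.16 = 35.84 m.
Σ(b_i/K_i) = 12.7/0.265 + 9.23/7.52 + 7.75/5.06 + 6.16/2.77 = 52.91 d.
K_eq = L / Σ(b_i/K_i) = 35.84 / 52.91 = 0.6774 m/day.

0.677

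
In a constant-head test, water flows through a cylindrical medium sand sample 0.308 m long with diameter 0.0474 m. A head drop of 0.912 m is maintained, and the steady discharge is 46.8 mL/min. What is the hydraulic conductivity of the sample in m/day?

Cross-sectional area A = π·(d/2)² = π × (0.0474/2)² = 0.001765 m².
Convert discharge: 46.8 mL/min = 7.800e-07 m³/s.
Darcy's law rearranged: K = Q·L / (A·Δh) = 7.800e-07 × 0.308 / (0.001765 × 0.912) = 0.0001493 m/s = 12.90 m/day.

12.9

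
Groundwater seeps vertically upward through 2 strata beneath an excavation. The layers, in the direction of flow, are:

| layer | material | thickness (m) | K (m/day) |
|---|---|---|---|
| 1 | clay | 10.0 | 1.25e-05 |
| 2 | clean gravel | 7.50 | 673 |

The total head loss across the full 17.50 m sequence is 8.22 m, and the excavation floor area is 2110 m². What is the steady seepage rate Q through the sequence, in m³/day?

0.0217

Flow is perpendicular to layering, so the layers act in series and the equivalent K is the thickness-weighted harmonic mean.
Total thickness L = 10.0 + 7.50 = 17.50 m.
Σ(b_i/K_i) = 10.0/1.25e-05 + 7.50/673 = 8.000e+05 d.
K_eq = L / Σ(b_i/K_i) = 17.50 / 8.000e+05 = 2.187e-05 m/day.
Q = K_eq · A · (Δh/L) = 2.187e-05 × 2110 × (8.22/17.50) = 0.02168 m³/day.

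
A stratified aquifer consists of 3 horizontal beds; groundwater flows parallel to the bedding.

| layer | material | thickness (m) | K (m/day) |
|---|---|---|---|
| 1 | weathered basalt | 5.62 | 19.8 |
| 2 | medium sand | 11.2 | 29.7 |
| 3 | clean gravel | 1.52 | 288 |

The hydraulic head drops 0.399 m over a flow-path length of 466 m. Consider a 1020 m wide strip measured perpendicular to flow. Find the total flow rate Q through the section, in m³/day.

770

Flow is parallel to layering, so each bed carries its own Darcy discharge and the transmissivities add.
Σ(K_i·b_i) = 19.8×5.62 + 29.7×11.2 + 288×1.52 = 881.7 m²/day.
Hydraulic gradient i = Δh / L = 0.399 / 466 = 0.0008562.
Q = Σ(K_i·b_i) · W · i = 881.7 × 1020 × 0.0008562 = 770.0 m³/day.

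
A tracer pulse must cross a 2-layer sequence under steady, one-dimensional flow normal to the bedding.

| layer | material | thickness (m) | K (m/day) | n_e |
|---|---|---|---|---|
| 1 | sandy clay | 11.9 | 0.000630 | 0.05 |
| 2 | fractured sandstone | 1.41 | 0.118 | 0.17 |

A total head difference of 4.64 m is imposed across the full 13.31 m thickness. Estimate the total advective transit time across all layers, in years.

With flow normal to the layers, continuity requires the same specific discharge q through every layer.
Σ(b_i/K_i) = 11.9/0.000630 + 1.41/0.118 = 18901 d.
q = Δh / Σ(b_i/K_i) = 4.64 / 18901 = 0.0002455 m/day.
In each layer the seepage velocity is v_i = q/n_i, so the layer transit time is t_i = b_i·n_i / q:
  layer 1 (sandy clay): t_1 = 11.9 × 0.05 / 0.0002455 = 2424 d
  layer 2 (fractured sandstone): t_2 = 1.41 × 0.17 / 0.0002455 = 976.4 d
Total t = Σ t_i = 3400 days = 9.309 years.

9.31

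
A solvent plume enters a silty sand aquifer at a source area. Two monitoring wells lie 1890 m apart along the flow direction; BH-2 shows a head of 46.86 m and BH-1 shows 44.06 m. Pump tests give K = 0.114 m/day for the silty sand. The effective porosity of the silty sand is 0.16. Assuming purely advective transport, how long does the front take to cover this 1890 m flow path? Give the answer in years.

4900

Hydraulic gradient i = (46.86 − 44.06) / 1890 = 2.8 / 1890 = 0.001481.
Darcy flux q = K · i = 0.1140 × 0.001481 = 0.0001689 m/day.
Seepage velocity v = q / n_e = 0.0001689 / 0.16 = 0.001056 m/day.
Travel time t = L / v = 1890 / 0.001056 = 1.791e+06 days = 4902 years.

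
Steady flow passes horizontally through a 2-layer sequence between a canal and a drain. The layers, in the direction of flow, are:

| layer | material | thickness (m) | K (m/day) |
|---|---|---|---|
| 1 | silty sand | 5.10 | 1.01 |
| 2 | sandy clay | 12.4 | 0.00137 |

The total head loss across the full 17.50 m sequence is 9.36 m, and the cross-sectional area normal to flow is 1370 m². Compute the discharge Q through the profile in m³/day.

Flow is perpendicular to layering, so the layers act in series and the equivalent K is the thickness-weighted harmonic mean.
Total thickness L = 5.10 + 12.4 = 17.50 m.
Σ(b_i/K_i) = 5.10/1.01 + 12.4/0.00137 = 9056 d.
K_eq = L / Σ(b_i/K_i) = 17.50 / 9056 = 0.001932 m/day.
Q = K_eq · A · (Δh/L) = 0.001932 × 1370 × (9.36/17.50) = 1.416 m³/day.

1.42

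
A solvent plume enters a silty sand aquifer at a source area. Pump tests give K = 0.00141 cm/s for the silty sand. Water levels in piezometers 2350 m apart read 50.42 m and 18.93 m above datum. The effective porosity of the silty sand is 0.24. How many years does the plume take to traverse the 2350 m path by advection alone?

94.6

Convert K: 0.00141 cm/s × 864 = 1.218 m/day.
Hydraulic gradient i = (50.42 − 18.93) / 2350 = 31.49 / 2350 = 0.01340.
Darcy flux q = K · i = 1.218 × 0.01340 = 0.01632 m/day.
Seepage velocity v = q / n_e = 0.01632 / 0.24 = 0.06802 m/day.
Travel time t = L / v = 2350 / 0.06802 = 34549 days = 94.59 years.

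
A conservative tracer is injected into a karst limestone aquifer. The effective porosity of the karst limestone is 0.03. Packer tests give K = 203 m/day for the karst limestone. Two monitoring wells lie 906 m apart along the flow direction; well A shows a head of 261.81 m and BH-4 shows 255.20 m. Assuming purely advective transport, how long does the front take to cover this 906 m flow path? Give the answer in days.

18.4

Hydraulic gradient i = (261.81 − 255.20) / 906 = 6.61 / 906 = 0.007296.
Darcy flux q = K · i = 203.0 × 0.007296 = 1.481 m/day.
Seepage velocity v = q / n_e = 1.481 / 0.03 = 49.37 m/day.
Travel time t = L / v = 906 / 49.37 = 18.35 days.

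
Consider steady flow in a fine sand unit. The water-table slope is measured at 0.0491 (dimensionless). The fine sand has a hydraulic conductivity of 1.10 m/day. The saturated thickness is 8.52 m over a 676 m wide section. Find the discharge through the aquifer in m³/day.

Cross-sectional area A = 676 × 8.52 = 5760 m².
Hydraulic gradient i = 0.0491.
Darcy's law: Q = K · A · i = 1.100 × 5760 × 0.04910 = 311.1 m³/day.

311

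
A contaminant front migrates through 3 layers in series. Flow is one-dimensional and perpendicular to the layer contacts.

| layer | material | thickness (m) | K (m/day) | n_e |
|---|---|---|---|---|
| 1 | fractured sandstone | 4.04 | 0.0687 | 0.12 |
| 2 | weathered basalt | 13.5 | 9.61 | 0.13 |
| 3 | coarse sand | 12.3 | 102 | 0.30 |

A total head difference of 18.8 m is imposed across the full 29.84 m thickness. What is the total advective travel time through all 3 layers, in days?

With flow normal to the layers, continuity requires the same specific discharge q through every layer.
Σ(b_i/K_i) = 4.04/0.0687 + 13.5/9.61 + 12.3/102 = 60.33 d.
q = Δh / Σ(b_i/K_i) = 18.8 / 60.33 = 0.3116 m/day.
In each layer the seepage velocity is v_i = q/n_i, so the layer transit time is t_i = b_i·n_i / q:
  layer 1 (fractured sandstone): t_1 = 4.04 × 0.12 / 0.3116 = 1.556 d
  layer 2 (weathered basalt): t_2 = 13.5 × 0.13 / 0.3116 = 5.632 d
  layer 3 (coarse sand): t_3 = 12.3 × 0.30 / 0.3116 = 11.84 d
Total t = Σ t_i = 19.03 days.

19.0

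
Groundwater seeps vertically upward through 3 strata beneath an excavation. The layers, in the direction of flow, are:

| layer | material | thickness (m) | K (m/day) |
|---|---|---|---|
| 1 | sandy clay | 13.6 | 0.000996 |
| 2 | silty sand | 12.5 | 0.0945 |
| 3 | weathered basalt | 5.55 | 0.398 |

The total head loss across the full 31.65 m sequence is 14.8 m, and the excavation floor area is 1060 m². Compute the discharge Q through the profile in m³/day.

Flow is perpendicular to layering, so the layers act in series and the equivalent K is the thickness-weighted harmonic mean.
Total thickness L = 13.6 + 12.5 + 5.55 = 31.65 m.
Σ(b_i/K_i) = 13.6/0.000996 + 12.5/0.0945 + 5.55/0.398 = 13801 d.
K_eq = L / Σ(b_i/K_i) = 31.65 / 13801 = 0.002293 m/day.
Q = K_eq · A · (Δh/L) = 0.002293 × 1060 × (14.8/31.65) = 1.137 m³/day.

1.14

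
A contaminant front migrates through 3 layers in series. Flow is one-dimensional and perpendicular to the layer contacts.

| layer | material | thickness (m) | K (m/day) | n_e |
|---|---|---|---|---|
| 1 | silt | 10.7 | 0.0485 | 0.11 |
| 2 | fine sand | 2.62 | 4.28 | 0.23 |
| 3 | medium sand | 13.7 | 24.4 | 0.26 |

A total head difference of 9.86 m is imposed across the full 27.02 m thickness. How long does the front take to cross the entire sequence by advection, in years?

With flow normal to the layers, continuity requires the same specific discharge q through every layer.
Σ(b_i/K_i) = 10.7/0.0485 + 2.62/4.28 + 13.7/24.4 = 221.8 d.
q = Δh / Σ(b_i/K_i) = 9.86 / 221.8 = 0.04446 m/day.
In each layer the seepage velocity is v_i = q/n_i, so the layer transit time is t_i = b_i·n_i / q:
  layer 1 (silt): t_1 = 10.7 × 0.11 / 0.04446 = 26.48 d
  layer 2 (fine sand): t_2 = 2.62 × 0.23 / 0.04446 = 13.55 d
  layer 3 (medium sand): t_3 = 13.7 × 0.26 / 0.04446 = 80.12 d
Total t = Σ t_i = 120.2 days = 0.3290 years.

0.329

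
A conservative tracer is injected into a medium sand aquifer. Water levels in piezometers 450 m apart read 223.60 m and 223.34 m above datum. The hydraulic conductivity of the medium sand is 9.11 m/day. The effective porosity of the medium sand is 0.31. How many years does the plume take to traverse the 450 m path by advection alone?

Hydraulic gradient i = (223.60 − 223.34) / 450 = 0.26 / 450 = 0.0005778.
Darcy flux q = K · i = 9.110 × 0.0005778 = 0.005264 m/day.
Seepage velocity v = q / n_e = 0.005264 / 0.31 = 0.01698 m/day.
Travel time t = L / v = 450 / 0.01698 = 26503 days = 72.56 years.

72.6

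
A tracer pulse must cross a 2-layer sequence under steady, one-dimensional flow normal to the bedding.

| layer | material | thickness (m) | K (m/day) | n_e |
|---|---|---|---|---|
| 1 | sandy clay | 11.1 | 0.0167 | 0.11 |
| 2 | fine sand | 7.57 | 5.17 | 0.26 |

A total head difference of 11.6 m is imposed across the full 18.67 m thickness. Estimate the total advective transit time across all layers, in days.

183

With flow normal to the layers, continuity requires the same specific discharge q through every layer.
Σ(b_i/K_i) = 11.1/0.0167 + 7.57/5.17 = 666.1 d.
q = Δh / Σ(b_i/K_i) = 11.6 / 666.1 = 0.01741 m/day.
In each layer the seepage velocity is v_i = q/n_i, so the layer transit time is t_i = b_i·n_i / q:
  layer 1 (sandy clay): t_1 = 11.1 × 0.11 / 0.01741 = 70.12 d
  layer 2 (fine sand): t_2 = 7.57 × 0.26 / 0.01741 = 113.0 d
Total t = Σ t_i = 183.1 days.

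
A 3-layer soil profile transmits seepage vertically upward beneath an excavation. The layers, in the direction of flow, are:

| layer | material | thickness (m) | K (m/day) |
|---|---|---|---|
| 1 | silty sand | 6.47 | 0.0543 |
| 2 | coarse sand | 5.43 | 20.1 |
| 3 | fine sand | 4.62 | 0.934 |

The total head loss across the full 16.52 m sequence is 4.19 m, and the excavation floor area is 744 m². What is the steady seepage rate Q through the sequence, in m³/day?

25.1

Flow is perpendicular to layering, so the layers act in series and the equivalent K is the thickness-weighted harmonic mean.
Total thickness L = 6.47 + 5.43 + 4.62 = 16.52 m.
Σ(b_i/K_i) = 6.47/0.0543 + 5.43/20.1 + 4.62/0.934 = 124.4 d.
K_eq = L / Σ(b_i/K_i) = 16.52 / 124.4 = 0.1328 m/day.
Q = K_eq · A · (Δh/L) = 0.1328 × 744 × (4.19/16.52) = 25.07 m³/day.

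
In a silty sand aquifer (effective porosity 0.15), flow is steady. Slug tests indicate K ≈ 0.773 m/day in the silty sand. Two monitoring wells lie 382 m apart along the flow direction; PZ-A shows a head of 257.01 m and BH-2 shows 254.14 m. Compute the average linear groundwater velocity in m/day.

0.0387

Hydraulic gradient i = (257.01 − 254.14) / 382 = 2.87 / 382 = 0.007513.
Darcy flux q = K · i = 0.7730 × 0.007513 = 0.005808 m/day.
Seepage velocity v = q / n_e = 0.005808 / 0.15 = 0.03872 m/day.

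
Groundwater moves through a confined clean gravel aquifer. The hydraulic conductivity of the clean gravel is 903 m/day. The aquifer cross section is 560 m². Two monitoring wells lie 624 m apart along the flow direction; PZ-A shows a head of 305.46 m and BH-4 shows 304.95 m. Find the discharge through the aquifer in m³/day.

413

Hydraulic gradient i = (305.46 − 304.95) / 624 = 0.51 / 624 = 0.0008173.
Darcy's law: Q = K · A · i = 903.0 × 560.0 × 0.0008173 = 413.3 m³/day.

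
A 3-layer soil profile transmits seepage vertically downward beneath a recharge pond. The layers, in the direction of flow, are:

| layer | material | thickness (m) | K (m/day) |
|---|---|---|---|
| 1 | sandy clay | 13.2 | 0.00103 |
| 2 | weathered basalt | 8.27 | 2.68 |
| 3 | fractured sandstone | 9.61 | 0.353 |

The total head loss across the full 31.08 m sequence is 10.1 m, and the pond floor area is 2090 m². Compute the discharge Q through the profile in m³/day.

1.64

Flow is perpendicular to layering, so the layers act in series and the equivalent K is the thickness-weighted harmonic mean.
Total thickness L = 13.2 + 8.27 + 9.61 = 31.08 m.
Σ(b_i/K_i) = 13.2/0.00103 + 8.27/2.68 + 9.61/0.353 = 12846 d.
K_eq = L / Σ(b_i/K_i) = 31.08 / 12846 = 0.002419 m/day.
Q = K_eq · A · (Δh/L) = 0.002419 × 2090 × (10.1/31.08) = 1.643 m³/day.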